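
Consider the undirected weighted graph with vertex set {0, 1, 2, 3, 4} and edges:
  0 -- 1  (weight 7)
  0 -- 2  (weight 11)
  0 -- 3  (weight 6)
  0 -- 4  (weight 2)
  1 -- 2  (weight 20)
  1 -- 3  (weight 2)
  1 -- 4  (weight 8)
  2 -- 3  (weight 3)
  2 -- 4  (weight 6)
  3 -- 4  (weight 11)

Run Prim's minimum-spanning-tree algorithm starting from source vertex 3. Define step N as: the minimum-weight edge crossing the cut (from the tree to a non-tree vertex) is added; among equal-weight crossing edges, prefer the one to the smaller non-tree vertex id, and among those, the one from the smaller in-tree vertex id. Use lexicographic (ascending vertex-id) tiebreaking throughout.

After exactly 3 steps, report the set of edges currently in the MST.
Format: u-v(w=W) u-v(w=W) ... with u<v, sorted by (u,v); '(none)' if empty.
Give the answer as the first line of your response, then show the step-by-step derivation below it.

0-3(w=6) 1-3(w=2) 2-3(w=3)

step 1: add edge 1-3 (w=2); MST = {1-3(w=2)}
step 2: add edge 2-3 (w=3); MST = {1-3(w=2) 2-3(w=3)}
step 3: add edge 0-3 (w=6); MST = {0-3(w=6) 1-3(w=2) 2-3(w=3)}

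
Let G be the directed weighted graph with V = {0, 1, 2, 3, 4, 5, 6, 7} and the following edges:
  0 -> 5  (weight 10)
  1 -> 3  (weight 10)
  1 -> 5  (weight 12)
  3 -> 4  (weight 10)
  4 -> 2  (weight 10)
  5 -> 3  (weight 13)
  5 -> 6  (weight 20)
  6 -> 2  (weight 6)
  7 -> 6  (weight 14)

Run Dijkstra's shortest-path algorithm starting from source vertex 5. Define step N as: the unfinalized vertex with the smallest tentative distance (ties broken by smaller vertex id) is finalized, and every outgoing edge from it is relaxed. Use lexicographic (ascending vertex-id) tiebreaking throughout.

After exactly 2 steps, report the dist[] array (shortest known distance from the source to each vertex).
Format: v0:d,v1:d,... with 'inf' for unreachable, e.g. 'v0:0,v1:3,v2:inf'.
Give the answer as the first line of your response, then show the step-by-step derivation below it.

v0:inf,v1:inf,v2:inf,v3:13,v4:23,v5:0,v6:20,v7:inf

step 1: dist = v0:inf,v1:inf,v2:inf,v3:13,v4:inf,v5:0,v6:20,v7:inf
step 2: dist = v0:inf,v1:inf,v2:inf,v3:13,v4:23,v5:0,v6:20,v7:inf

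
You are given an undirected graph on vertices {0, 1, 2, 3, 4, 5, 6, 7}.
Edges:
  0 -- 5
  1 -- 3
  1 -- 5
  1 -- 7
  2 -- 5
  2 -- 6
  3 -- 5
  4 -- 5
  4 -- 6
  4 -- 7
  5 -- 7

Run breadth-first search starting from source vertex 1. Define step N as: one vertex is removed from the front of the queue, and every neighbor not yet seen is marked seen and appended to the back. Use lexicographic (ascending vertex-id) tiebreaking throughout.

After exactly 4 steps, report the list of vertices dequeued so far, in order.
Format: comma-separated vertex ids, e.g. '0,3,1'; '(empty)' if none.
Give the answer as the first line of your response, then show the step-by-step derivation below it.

1,3,5,7

step 1: dequeue 1; queue=[3,5,7]; order=1
step 2: dequeue 3; queue=[5,7]; order=1,3
step 3: dequeue 5; queue=[7,0,2,4]; order=1,3,5
step 4: dequeue 7; queue=[0,2,4]; order=1,3,5,7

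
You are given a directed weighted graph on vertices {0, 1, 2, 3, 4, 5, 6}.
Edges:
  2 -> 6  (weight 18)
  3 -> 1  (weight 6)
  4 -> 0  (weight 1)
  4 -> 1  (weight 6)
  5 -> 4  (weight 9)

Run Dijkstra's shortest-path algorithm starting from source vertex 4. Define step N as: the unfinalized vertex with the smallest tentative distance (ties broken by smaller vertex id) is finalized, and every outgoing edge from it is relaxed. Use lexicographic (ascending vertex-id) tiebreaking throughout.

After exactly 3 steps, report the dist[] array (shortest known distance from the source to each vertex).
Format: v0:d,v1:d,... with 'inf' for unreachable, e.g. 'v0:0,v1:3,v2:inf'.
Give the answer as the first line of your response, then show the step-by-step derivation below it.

v0:1,v1:6,v2:inf,v3:inf,v4:0,v5:inf,v6:inf

step 1: dist = v0:1,v1:6,v2:inf,v3:inf,v4:0,v5:inf,v6:inf
step 2: dist = v0:1,v1:6,v2:inf,v3:inf,v4:0,v5:inf,v6:inf
step 3: dist = v0:1,v1:6,v2:inf,v3:inf,v4:0,v5:inf,v6:inf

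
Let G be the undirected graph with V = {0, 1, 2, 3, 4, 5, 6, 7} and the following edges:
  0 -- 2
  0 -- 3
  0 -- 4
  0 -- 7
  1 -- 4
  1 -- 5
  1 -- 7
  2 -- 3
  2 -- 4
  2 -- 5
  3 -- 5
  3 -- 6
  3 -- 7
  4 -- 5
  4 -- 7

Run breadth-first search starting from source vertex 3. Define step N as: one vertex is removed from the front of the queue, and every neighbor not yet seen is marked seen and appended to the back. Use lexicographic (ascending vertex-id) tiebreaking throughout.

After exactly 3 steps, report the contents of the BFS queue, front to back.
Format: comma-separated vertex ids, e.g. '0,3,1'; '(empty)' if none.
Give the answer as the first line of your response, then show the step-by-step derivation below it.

5,6,7,4

step 1: dequeue 3; queue=[0,2,5,6,7]; order=3
step 2: dequeue 0; queue=[2,5,6,7,4]; order=3,0
step 3: dequeue 2; queue=[5,6,7,4]; order=3,0,2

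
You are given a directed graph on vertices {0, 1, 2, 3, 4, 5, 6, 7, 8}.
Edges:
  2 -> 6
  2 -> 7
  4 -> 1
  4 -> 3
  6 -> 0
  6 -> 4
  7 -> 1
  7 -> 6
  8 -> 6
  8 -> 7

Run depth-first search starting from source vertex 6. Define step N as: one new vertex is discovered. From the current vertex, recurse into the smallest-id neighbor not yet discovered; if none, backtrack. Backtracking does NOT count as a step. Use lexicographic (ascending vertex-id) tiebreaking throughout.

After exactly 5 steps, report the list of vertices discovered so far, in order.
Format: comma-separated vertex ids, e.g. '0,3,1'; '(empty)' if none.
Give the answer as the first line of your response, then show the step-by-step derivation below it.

6,0,4,1,3

step 1: discover 6; path=6; order=6
step 2: discover 0; path=6>0; order=6,0
step 3: discover 4; path=6>4; order=6,0,4
step 4: discover 1; path=6>4>1; order=6,0,4,1
step 5: discover 3; path=6>4>3; order=6,0,4,1,3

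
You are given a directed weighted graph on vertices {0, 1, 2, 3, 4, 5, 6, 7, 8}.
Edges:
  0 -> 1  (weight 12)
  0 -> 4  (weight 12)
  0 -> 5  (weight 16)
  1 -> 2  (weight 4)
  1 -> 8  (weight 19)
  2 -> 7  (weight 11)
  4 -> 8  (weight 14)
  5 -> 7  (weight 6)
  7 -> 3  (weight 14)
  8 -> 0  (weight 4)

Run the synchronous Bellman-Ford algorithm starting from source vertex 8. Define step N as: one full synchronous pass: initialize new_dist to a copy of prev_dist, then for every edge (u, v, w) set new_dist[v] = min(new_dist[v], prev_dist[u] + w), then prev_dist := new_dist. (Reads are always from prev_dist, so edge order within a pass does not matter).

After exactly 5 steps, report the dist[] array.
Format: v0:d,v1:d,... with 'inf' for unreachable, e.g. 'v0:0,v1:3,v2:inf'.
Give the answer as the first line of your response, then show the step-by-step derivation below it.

v0:4,v1:16,v2:20,v3:40,v4:16,v5:20,v6:inf,v7:26,v8:0

step 1: dist = v0:4,v1:inf,v2:inf,v3:inf,v4:inf,v5:inf,v6:inf,v7:inf,v8:0
step 2: dist = v0:4,v1:16,v2:inf,v3:inf,v4:16,v5:20,v6:inf,v7:inf,v8:0
step 3: dist = v0:4,v1:16,v2:20,v3:inf,v4:16,v5:20,v6:inf,v7:26,v8:0
step 4: dist = v0:4,v1:16,v2:20,v3:40,v4:16,v5:20,v6:inf,v7:26,v8:0
step 5: dist = v0:4,v1:16,v2:20,v3:40,v4:16,v5:20,v6:inf,v7:26,v8:0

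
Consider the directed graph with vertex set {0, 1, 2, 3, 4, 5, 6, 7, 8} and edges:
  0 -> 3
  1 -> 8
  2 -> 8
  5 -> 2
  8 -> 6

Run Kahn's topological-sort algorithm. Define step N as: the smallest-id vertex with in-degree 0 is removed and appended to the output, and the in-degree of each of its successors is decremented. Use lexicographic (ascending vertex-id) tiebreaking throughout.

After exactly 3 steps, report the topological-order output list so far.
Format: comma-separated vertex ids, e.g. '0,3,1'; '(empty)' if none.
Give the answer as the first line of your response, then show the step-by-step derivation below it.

0,1,3

step 1: output 0; order=[0]; indeg=(0,0,1,0,0,0,1,0,2)
step 2: output 1; order=[0,1]; indeg=(0,0,1,0,0,0,1,0,1)
step 3: output 3; order=[0,1,3]; indeg=(0,0,1,0,0,0,1,0,1)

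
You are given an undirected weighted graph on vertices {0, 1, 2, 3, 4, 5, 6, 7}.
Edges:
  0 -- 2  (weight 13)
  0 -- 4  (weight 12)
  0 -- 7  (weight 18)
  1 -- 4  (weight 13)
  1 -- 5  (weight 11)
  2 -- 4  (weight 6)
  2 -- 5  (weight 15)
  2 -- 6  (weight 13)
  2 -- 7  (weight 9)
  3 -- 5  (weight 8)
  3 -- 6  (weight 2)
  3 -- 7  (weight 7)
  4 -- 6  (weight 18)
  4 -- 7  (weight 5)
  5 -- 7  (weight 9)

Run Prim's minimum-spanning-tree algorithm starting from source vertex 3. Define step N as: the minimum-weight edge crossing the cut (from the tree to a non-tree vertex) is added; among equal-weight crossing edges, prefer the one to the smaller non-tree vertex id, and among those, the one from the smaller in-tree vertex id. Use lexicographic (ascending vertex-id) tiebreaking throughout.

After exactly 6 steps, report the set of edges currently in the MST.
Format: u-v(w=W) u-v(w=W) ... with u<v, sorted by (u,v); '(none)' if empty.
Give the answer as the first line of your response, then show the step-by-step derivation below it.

1-5(w=11) 2-4(w=6) 3-5(w=8) 3-6(w=2) 3-7(w=7) 4-7(w=5)

step 1: add edge 3-6 (w=2); MST = {3-6(w=2)}
step 2: add edge 3-7 (w=7); MST = {3-6(w=2) 3-7(w=7)}
step 3: add edge 4-7 (w=5); MST = {3-6(w=2) 3-7(w=7) 4-7(w=5)}
step 4: add edge 2-4 (w=6); MST = {2-4(w=6) 3-6(w=2) 3-7(w=7) 4-7(w=5)}
step 5: add edge 3-5 (w=8); MST = {2-4(w=6) 3-5(w=8) 3-6(w=2) 3-7(w=7) 4-7(w=5)}
step 6: add edge 1-5 (w=11); MST = {1-5(w=11) 2-4(w=6) 3-5(w=8) 3-6(w=2) 3-7(w=7) 4-7(w=5)}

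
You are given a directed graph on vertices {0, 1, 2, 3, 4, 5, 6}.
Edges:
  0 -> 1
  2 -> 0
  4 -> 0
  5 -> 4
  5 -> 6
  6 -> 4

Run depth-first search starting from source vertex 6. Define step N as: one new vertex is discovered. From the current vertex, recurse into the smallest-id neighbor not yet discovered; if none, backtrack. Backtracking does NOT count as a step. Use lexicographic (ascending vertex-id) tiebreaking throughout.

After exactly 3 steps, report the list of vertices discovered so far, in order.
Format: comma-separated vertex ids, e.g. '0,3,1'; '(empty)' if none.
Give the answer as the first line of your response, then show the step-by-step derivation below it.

6,4,0

step 1: discover 6; path=6; order=6
step 2: discover 4; path=6>4; order=6,4
step 3: discover 0; path=6>4>0; order=6,4,0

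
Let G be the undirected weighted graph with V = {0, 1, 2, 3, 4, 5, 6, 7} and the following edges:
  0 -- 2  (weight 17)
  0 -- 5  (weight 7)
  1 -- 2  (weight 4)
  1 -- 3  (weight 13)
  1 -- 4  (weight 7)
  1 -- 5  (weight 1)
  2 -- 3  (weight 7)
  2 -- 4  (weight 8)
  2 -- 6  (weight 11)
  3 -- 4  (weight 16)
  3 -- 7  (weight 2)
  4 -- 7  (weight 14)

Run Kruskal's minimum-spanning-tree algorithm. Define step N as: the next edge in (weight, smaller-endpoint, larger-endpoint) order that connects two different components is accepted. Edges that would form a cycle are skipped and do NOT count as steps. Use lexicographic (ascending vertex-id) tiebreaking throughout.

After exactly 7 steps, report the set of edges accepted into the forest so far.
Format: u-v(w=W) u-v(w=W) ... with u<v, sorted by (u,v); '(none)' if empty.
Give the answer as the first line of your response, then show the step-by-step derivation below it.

0-5(w=7) 1-2(w=4) 1-4(w=7) 1-5(w=1) 2-3(w=7) 2-6(w=11) 3-7(w=2)

step 1: add edge 1-5 (w=1); MST = {1-5(w=1)}
step 2: add edge 3-7 (w=2); MST = {1-5(w=1) 3-7(w=2)}
step 3: add edge 1-2 (w=4); MST = {1-2(w=4) 1-5(w=1) 3-7(w=2)}
step 4: add edge 0-5 (w=7); MST = {0-5(w=7) 1-2(w=4) 1-5(w=1) 3-7(w=2)}
step 5: add edge 1-4 (w=7); MST = {0-5(w=7) 1-2(w=4) 1-4(w=7) 1-5(w=1) 3-7(w=2)}
step 6: add edge 2-3 (w=7); MST = {0-5(w=7) 1-2(w=4) 1-4(w=7) 1-5(w=1) 2-3(w=7) 3-7(w=2)}
step 7: add edge 2-6 (w=11); MST = {0-5(w=7) 1-2(w=4) 1-4(w=7) 1-5(w=1) 2-3(w=7) 2-6(w=11) 3-7(w=2)}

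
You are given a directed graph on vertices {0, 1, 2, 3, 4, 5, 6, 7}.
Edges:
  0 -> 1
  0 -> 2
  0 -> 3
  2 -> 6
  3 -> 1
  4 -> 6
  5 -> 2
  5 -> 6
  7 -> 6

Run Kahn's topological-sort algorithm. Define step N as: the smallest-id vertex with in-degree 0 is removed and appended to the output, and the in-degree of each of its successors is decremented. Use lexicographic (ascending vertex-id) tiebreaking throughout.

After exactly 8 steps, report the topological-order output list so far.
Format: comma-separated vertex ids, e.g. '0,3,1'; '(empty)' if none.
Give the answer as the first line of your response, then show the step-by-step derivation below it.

0,3,1,4,5,2,7,6

step 1: output 0; order=[0]; indeg=(0,1,1,0,0,0,4,0)
step 2: output 3; order=[0,3]; indeg=(0,0,1,0,0,0,4,0)
step 3: output 1; order=[0,3,1]; indeg=(0,0,1,0,0,0,4,0)
step 4: output 4; order=[0,3,1,4]; indeg=(0,0,1,0,0,0,3,0)
step 5: output 5; order=[0,3,1,4,5]; indeg=(0,0,0,0,0,0,2,0)
step 6: output 2; order=[0,3,1,4,5,2]; indeg=(0,0,0,0,0,0,1,0)
step 7: output 7; order=[0,3,1,4,5,2,7]; indeg=(0,0,0,0,0,0,0,0)
step 8: output 6; order=[0,3,1,4,5,2,7,6]; indeg=(0,0,0,0,0,0,0,0)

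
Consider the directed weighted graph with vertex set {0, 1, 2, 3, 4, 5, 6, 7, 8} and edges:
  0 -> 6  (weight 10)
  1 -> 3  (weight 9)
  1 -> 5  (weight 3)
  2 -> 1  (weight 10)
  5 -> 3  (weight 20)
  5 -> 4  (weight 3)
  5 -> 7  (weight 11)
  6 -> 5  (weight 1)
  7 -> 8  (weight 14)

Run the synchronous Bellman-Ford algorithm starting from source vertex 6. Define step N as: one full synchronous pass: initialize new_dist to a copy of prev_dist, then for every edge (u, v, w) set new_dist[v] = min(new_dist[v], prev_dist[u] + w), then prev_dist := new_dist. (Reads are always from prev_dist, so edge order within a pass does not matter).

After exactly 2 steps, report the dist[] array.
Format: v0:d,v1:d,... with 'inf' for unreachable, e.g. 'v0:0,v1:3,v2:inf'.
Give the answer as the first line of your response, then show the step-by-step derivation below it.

v0:inf,v1:inf,v2:inf,v3:21,v4:4,v5:1,v6:0,v7:12,v8:inf

step 1: dist = v0:inf,v1:inf,v2:inf,v3:inf,v4:inf,v5:1,v6:0,v7:inf,v8:inf
step 2: dist = v0:inf,v1:inf,v2:inf,v3:21,v4:4,v5:1,v6:0,v7:12,v8:inf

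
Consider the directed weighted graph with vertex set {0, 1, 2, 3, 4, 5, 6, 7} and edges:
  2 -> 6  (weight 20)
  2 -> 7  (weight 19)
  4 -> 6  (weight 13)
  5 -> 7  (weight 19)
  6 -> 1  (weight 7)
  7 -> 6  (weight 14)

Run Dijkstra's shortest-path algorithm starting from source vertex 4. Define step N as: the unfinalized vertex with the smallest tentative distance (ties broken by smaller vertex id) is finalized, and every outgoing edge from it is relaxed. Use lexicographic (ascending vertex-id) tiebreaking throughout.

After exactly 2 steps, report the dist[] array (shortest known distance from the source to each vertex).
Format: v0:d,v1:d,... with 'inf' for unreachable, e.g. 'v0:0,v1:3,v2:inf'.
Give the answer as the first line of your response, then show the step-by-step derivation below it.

v0:inf,v1:20,v2:inf,v3:inf,v4:0,v5:inf,v6:13,v7:inf

step 1: dist = v0:inf,v1:inf,v2:inf,v3:inf,v4:0,v5:inf,v6:13,v7:inf
step 2: dist = v0:inf,v1:20,v2:inf,v3:inf,v4:0,v5:inf,v6:13,v7:inf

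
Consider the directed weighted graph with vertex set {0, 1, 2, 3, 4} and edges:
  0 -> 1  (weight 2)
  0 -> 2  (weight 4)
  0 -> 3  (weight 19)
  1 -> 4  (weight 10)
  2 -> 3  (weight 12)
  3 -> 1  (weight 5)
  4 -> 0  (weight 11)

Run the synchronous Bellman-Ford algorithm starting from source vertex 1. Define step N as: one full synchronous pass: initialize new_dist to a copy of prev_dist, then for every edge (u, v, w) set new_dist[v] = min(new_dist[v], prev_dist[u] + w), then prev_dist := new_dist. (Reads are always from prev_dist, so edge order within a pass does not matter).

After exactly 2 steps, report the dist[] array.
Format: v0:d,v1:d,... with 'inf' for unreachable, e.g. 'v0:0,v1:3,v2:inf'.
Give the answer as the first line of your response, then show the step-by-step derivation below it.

v0:21,v1:0,v2:inf,v3:inf,v4:10

step 1: dist = v0:inf,v1:0,v2:inf,v3:inf,v4:10
step 2: dist = v0:21,v1:0,v2:inf,v3:inf,v4:10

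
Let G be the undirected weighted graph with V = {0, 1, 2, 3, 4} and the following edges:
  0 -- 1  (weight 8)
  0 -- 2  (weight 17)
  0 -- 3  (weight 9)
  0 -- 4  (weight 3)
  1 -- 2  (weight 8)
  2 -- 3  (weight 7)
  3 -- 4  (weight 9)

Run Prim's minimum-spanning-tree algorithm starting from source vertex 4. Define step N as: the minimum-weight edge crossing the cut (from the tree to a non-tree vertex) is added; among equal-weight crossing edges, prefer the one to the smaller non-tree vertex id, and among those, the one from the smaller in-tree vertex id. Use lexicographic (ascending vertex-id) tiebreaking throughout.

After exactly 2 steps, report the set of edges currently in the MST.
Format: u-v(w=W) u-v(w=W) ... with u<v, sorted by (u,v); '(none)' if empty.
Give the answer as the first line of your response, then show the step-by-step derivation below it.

0-1(w=8) 0-4(w=3)

step 1: add edge 0-4 (w=3); MST = {0-4(w=3)}
step 2: add edge 0-1 (w=8); MST = {0-1(w=8) 0-4(w=3)}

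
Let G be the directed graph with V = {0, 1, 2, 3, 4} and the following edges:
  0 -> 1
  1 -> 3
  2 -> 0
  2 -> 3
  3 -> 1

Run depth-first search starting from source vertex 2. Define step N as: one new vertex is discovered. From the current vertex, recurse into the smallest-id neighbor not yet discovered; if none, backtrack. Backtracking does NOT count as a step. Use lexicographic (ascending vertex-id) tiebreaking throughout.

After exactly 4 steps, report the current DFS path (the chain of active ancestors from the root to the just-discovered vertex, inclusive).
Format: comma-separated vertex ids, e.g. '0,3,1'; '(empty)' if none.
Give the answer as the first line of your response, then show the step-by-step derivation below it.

2,0,1,3

step 1: discover 2; path=2; order=2
step 2: discover 0; path=2>0; order=2,0
step 3: discover 1; path=2>0>1; order=2,0,1
step 4: discover 3; path=2>0>1>3; order=2,0,1,3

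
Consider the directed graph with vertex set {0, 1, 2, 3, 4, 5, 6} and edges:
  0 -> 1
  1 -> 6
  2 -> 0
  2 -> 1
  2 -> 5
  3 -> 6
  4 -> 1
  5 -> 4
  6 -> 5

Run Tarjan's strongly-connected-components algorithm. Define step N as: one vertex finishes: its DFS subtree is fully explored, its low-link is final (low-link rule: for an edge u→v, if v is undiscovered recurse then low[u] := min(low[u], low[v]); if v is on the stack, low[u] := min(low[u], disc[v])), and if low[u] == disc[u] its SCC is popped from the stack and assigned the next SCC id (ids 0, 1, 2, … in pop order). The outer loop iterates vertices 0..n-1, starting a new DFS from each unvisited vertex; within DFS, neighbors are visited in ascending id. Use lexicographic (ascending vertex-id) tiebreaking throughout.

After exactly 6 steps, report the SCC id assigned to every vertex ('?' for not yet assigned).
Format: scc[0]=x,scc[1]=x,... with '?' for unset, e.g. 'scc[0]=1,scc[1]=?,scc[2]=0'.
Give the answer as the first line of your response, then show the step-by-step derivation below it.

scc[0]=1,scc[1]=0,scc[2]=2,scc[3]=?,scc[4]=0,scc[5]=0,scc[6]=0

step 1: low=(low[0]=0,low[1]=1,low[2]=?,low[3]=?,low[4]=1,low[5]=3,low[6]=2); scc=(scc[0]=?,scc[1]=?,scc[2]=?,scc[3]=?,scc[4]=?,scc[5]=?,scc[6]=?)
step 2: low=(low[0]=0,low[1]=1,low[2]=?,low[3]=?,low[4]=1,low[5]=1,low[6]=2); scc=(scc[0]=?,scc[1]=?,scc[2]=?,scc[3]=?,scc[4]=?,scc[5]=?,scc[6]=?)
step 3: low=(low[0]=0,low[1]=1,low[2]=?,low[3]=?,low[4]=1,low[5]=1,low[6]=1); scc=(scc[0]=?,scc[1]=?,scc[2]=?,scc[3]=?,scc[4]=?,scc[5]=?,scc[6]=?)
step 4: low=(low[0]=0,low[1]=1,low[2]=?,low[3]=?,low[4]=1,low[5]=1,low[6]=1); scc=(scc[0]=?,scc[1]=0,scc[2]=?,scc[3]=?,scc[4]=0,scc[5]=0,scc[6]=0)
step 5: low=(low[0]=0,low[1]=1,low[2]=?,low[3]=?,low[4]=1,low[5]=1,low[6]=1); scc=(scc[0]=1,scc[1]=0,scc[2]=?,scc[3]=?,scc[4]=0,scc[5]=0,scc[6]=0)
step 6: low=(low[0]=0,low[1]=1,low[2]=5,low[3]=?,low[4]=1,low[5]=1,low[6]=1); scc=(scc[0]=1,scc[1]=0,scc[2]=2,scc[3]=?,scc[4]=0,scc[5]=0,scc[6]=0)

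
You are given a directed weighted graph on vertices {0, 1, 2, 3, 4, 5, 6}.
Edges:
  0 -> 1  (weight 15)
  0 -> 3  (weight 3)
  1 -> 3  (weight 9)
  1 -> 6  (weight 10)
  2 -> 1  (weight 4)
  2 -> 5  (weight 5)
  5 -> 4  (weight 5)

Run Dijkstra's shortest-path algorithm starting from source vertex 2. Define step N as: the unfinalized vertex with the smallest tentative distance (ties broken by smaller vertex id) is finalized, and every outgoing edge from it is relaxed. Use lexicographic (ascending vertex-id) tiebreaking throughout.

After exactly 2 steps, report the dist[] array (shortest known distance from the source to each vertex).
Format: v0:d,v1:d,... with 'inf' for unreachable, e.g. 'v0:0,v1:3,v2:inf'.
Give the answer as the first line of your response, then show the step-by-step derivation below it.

v0:inf,v1:4,v2:0,v3:13,v4:inf,v5:5,v6:14

step 1: dist = v0:inf,v1:4,v2:0,v3:inf,v4:inf,v5:5,v6:inf
step 2: dist = v0:inf,v1:4,v2:0,v3:13,v4:inf,v5:5,v6:14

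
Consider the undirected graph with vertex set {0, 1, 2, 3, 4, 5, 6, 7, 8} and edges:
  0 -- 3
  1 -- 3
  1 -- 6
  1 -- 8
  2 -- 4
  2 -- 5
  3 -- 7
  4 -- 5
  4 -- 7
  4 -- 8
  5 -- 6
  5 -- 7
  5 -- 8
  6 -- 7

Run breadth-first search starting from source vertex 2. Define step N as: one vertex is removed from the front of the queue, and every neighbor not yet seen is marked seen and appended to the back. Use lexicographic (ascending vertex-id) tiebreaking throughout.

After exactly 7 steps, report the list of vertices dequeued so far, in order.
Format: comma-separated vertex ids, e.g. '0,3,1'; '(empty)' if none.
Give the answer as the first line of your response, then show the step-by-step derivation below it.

2,4,5,7,8,6,3

step 1: dequeue 2; queue=[4,5]; order=2
step 2: dequeue 4; queue=[5,7,8]; order=2,4
step 3: dequeue 5; queue=[7,8,6]; order=2,4,5
step 4: dequeue 7; queue=[8,6,3]; order=2,4,5,7
step 5: dequeue 8; queue=[6,3,1]; order=2,4,5,7,8
step 6: dequeue 6; queue=[3,1]; order=2,4,5,7,8,6
step 7: dequeue 3; queue=[1,0]; order=2,4,5,7,8,6,3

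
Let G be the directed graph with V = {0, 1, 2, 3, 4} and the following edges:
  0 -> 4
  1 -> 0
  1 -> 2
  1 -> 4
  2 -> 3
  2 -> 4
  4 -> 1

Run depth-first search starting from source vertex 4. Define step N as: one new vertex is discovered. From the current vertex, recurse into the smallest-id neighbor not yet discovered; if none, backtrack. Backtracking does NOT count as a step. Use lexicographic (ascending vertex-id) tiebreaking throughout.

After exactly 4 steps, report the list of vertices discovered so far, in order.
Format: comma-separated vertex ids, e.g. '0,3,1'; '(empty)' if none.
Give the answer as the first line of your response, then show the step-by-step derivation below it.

4,1,0,2

step 1: discover 4; path=4; order=4
step 2: discover 1; path=4>1; order=4,1
step 3: discover 0; path=4>1>0; order=4,1,0
step 4: discover 2; path=4>1>2; order=4,1,0,2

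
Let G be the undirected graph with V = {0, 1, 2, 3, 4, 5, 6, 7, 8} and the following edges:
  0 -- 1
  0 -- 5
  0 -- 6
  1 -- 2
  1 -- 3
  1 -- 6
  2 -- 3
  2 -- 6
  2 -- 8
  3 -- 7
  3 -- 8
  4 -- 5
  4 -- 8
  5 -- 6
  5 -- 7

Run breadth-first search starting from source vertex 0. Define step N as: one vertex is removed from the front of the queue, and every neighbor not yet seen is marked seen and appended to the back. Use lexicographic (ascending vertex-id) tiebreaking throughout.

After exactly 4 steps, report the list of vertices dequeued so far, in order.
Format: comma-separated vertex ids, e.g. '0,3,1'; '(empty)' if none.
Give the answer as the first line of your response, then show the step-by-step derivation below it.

0,1,5,6

step 1: dequeue 0; queue=[1,5,6]; order=0
step 2: dequeue 1; queue=[5,6,2,3]; order=0,1
step 3: dequeue 5; queue=[6,2,3,4,7]; order=0,1,5
step 4: dequeue 6; queue=[2,3,4,7]; order=0,1,5,6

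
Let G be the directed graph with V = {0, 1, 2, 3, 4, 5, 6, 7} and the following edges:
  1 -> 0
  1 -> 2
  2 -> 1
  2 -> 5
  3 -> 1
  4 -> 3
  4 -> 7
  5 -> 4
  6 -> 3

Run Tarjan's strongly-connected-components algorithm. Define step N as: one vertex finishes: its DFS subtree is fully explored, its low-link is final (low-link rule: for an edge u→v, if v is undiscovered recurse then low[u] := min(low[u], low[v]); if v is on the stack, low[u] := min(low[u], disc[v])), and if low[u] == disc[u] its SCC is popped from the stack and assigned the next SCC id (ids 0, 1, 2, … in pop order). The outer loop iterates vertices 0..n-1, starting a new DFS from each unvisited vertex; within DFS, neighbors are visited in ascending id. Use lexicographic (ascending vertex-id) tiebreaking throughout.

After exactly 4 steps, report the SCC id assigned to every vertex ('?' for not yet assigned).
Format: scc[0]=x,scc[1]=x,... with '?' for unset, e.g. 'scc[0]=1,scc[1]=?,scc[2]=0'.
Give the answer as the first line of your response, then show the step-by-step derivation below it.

scc[0]=0,scc[1]=?,scc[2]=?,scc[3]=?,scc[4]=?,scc[5]=?,scc[6]=?,scc[7]=1

step 1: low=(low[0]=0,low[1]=?,low[2]=?,low[3]=?,low[4]=?,low[5]=?,low[6]=?,low[7]=?); scc=(scc[0]=0,scc[1]=?,scc[2]=?,scc[3]=?,scc[4]=?,scc[5]=?,scc[6]=?,scc[7]=?)
step 2: low=(low[0]=0,low[1]=1,low[2]=1,low[3]=1,low[4]=4,low[5]=3,low[6]=?,low[7]=?); scc=(scc[0]=0,scc[1]=?,scc[2]=?,scc[3]=?,scc[4]=?,scc[5]=?,scc[6]=?,scc[7]=?)
step 3: low=(low[0]=0,low[1]=1,low[2]=1,low[3]=1,low[4]=1,low[5]=3,low[6]=?,low[7]=6); scc=(scc[0]=0,scc[1]=?,scc[2]=?,scc[3]=?,scc[4]=?,scc[5]=?,scc[6]=?,scc[7]=1)
step 4: low=(low[0]=0,low[1]=1,low[2]=1,low[3]=1,low[4]=1,low[5]=3,low[6]=?,low[7]=6); scc=(scc[0]=0,scc[1]=?,scc[2]=?,scc[3]=?,scc[4]=?,scc[5]=?,scc[6]=?,scc[7]=1)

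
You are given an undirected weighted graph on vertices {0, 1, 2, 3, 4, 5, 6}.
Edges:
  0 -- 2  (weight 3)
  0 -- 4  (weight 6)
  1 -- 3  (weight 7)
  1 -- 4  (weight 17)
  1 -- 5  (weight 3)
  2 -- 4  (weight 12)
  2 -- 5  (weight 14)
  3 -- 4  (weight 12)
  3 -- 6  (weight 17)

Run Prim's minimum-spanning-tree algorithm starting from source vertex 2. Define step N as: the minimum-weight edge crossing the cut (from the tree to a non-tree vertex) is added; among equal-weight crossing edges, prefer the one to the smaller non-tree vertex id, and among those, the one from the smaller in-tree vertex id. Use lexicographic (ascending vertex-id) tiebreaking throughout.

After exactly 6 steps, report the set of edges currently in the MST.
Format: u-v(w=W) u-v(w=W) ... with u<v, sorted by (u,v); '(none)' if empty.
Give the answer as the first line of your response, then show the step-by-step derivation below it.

0-2(w=3) 0-4(w=6) 1-3(w=7) 1-5(w=3) 3-4(w=12) 3-6(w=17)

step 1: add edge 0-2 (w=3); MST = {0-2(w=3)}
step 2: add edge 0-4 (w=6); MST = {0-2(w=3) 0-4(w=6)}
step 3: add edge 3-4 (w=12); MST = {0-2(w=3) 0-4(w=6) 3-4(w=12)}
step 4: add edge 1-3 (w=7); MST = {0-2(w=3) 0-4(w=6) 1-3(w=7) 3-4(w=12)}
step 5: add edge 1-5 (w=3); MST = {0-2(w=3) 0-4(w=6) 1-3(w=7) 1-5(w=3) 3-4(w=12)}
step 6: add edge 3-6 (w=17); MST = {0-2(w=3) 0-4(w=6) 1-3(w=7) 1-5(w=3) 3-4(w=12) 3-6(w=17)}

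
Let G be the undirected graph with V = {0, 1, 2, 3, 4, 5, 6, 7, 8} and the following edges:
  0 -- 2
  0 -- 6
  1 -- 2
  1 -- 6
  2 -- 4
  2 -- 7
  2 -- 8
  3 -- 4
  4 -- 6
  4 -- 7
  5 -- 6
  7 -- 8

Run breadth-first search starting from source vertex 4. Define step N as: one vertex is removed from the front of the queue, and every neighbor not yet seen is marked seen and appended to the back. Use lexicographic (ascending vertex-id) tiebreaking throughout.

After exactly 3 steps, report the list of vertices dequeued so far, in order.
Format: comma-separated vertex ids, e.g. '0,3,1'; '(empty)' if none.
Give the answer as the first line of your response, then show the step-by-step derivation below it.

4,2,3

step 1: dequeue 4; queue=[2,3,6,7]; order=4
step 2: dequeue 2; queue=[3,6,7,0,1,8]; order=4,2
step 3: dequeue 3; queue=[6,7,0,1,8]; order=4,2,3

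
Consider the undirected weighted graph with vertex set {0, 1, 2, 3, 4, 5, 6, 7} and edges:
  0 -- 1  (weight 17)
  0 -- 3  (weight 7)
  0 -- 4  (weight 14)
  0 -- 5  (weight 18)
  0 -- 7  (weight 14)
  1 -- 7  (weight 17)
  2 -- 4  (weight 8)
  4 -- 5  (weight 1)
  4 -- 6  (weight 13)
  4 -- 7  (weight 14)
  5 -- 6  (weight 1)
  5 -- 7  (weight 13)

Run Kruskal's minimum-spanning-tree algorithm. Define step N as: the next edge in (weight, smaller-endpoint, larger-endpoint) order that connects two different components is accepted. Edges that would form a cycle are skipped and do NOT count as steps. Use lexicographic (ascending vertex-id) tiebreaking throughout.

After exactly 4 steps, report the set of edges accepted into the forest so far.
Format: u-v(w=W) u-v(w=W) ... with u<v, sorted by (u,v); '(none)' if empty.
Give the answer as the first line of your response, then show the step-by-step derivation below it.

0-3(w=7) 2-4(w=8) 4-5(w=1) 5-6(w=1)

step 1: add edge 4-5 (w=1); MST = {4-5(w=1)}
step 2: add edge 5-6 (w=1); MST = {4-5(w=1) 5-6(w=1)}
step 3: add edge 0-3 (w=7); MST = {0-3(w=7) 4-5(w=1) 5-6(w=1)}
step 4: add edge 2-4 (w=8); MST = {0-3(w=7) 2-4(w=8) 4-5(w=1) 5-6(w=1)}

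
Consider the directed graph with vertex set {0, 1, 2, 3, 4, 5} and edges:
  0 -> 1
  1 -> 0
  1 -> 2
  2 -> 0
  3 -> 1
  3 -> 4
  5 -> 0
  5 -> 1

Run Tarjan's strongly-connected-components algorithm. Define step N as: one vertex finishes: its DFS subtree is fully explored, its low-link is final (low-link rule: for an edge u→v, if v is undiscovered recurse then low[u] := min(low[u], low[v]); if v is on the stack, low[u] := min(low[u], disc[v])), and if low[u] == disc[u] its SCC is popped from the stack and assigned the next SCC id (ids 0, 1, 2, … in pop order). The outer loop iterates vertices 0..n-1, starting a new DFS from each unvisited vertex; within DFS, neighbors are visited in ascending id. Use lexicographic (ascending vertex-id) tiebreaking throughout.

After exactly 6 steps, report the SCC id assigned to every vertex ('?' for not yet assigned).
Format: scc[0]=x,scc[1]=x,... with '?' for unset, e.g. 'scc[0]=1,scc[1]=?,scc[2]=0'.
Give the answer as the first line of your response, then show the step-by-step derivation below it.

scc[0]=0,scc[1]=0,scc[2]=0,scc[3]=2,scc[4]=1,scc[5]=3

step 1: low=(low[0]=0,low[1]=0,low[2]=0,low[3]=?,low[4]=?,low[5]=?); scc=(scc[0]=?,scc[1]=?,scc[2]=?,scc[3]=?,scc[4]=?,scc[5]=?)
step 2: low=(low[0]=0,low[1]=0,low[2]=0,low[3]=?,low[4]=?,low[5]=?); scc=(scc[0]=?,scc[1]=?,scc[2]=?,scc[3]=?,scc[4]=?,scc[5]=?)
step 3: low=(low[0]=0,low[1]=0,low[2]=0,low[3]=?,low[4]=?,low[5]=?); scc=(scc[0]=0,scc[1]=0,scc[2]=0,scc[3]=?,scc[4]=?,scc[5]=?)
step 4: low=(low[0]=0,low[1]=0,low[2]=0,low[3]=3,low[4]=4,low[5]=?); scc=(scc[0]=0,scc[1]=0,scc[2]=0,scc[3]=?,scc[4]=1,scc[5]=?)
step 5: low=(low[0]=0,low[1]=0,low[2]=0,low[3]=3,low[4]=4,low[5]=?); scc=(scc[0]=0,scc[1]=0,scc[2]=0,scc[3]=2,scc[4]=1,scc[5]=?)
step 6: low=(low[0]=0,low[1]=0,low[2]=0,low[3]=3,low[4]=4,low[5]=5); scc=(scc[0]=0,scc[1]=0,scc[2]=0,scc[3]=2,scc[4]=1,scc[5]=3)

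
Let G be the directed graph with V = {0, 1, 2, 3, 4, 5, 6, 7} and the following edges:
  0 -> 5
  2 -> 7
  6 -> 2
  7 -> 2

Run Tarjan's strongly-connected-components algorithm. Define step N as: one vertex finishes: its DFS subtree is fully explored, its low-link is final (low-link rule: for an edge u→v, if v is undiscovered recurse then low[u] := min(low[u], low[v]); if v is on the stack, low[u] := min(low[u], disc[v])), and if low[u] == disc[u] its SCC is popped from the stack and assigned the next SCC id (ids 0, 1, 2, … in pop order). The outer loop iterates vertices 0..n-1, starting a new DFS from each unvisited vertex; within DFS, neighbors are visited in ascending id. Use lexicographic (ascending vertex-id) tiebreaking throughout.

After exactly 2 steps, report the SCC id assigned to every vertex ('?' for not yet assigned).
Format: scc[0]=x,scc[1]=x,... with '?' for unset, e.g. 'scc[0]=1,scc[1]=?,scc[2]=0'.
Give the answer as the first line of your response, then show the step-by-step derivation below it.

scc[0]=1,scc[1]=?,scc[2]=?,scc[3]=?,scc[4]=?,scc[5]=0,scc[6]=?,scc[7]=?

step 1: low=(low[0]=0,low[1]=?,low[2]=?,low[3]=?,low[4]=?,low[5]=1,low[6]=?,low[7]=?); scc=(scc[0]=?,scc[1]=?,scc[2]=?,scc[3]=?,scc[4]=?,scc[5]=0,scc[6]=?,scc[7]=?)
step 2: low=(low[0]=0,low[1]=?,low[2]=?,low[3]=?,low[4]=?,low[5]=1,low[6]=?,low[7]=?); scc=(scc[0]=1,scc[1]=?,scc[2]=?,scc[3]=?,scc[4]=?,scc[5]=0,scc[6]=?,scc[7]=?)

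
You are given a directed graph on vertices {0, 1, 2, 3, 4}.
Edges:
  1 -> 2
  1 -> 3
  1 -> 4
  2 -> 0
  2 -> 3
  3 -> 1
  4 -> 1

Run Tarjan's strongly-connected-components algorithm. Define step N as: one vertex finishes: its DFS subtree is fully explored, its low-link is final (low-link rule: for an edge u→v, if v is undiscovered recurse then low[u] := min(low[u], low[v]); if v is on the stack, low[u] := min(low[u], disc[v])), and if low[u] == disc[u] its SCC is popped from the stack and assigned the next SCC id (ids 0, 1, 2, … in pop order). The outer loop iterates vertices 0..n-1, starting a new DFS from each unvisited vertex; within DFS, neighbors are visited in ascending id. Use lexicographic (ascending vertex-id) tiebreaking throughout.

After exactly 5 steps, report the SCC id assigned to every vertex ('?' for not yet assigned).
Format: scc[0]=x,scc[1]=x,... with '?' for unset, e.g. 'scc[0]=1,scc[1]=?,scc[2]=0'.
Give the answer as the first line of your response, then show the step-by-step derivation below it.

scc[0]=0,scc[1]=1,scc[2]=1,scc[3]=1,scc[4]=1

step 1: low=(low[0]=0,low[1]=?,low[2]=?,low[3]=?,low[4]=?); scc=(scc[0]=0,scc[1]=?,scc[2]=?,scc[3]=?,scc[4]=?)
step 2: low=(low[0]=0,low[1]=1,low[2]=2,low[3]=1,low[4]=?); scc=(scc[0]=0,scc[1]=?,scc[2]=?,scc[3]=?,scc[4]=?)
step 3: low=(low[0]=0,low[1]=1,low[2]=1,low[3]=1,low[4]=?); scc=(scc[0]=0,scc[1]=?,scc[2]=?,scc[3]=?,scc[4]=?)
step 4: low=(low[0]=0,low[1]=1,low[2]=1,low[3]=1,low[4]=1); scc=(scc[0]=0,scc[1]=?,scc[2]=?,scc[3]=?,scc[4]=?)
step 5: low=(low[0]=0,low[1]=1,low[2]=1,low[3]=1,low[4]=1); scc=(scc[0]=0,scc[1]=1,scc[2]=1,scc[3]=1,scc[4]=1)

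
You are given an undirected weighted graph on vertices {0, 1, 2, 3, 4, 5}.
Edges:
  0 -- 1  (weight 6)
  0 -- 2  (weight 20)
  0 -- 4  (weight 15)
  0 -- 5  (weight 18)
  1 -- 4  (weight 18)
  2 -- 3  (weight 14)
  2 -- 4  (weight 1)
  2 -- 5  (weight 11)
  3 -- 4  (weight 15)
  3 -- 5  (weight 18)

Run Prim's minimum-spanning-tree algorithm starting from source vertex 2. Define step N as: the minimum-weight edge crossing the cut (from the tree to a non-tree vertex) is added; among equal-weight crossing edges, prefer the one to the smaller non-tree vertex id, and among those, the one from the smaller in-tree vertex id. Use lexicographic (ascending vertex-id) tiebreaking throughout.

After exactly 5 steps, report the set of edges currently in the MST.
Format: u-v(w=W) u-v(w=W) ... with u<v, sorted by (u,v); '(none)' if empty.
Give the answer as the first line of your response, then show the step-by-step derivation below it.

0-1(w=6) 0-4(w=15) 2-3(w=14) 2-4(w=1) 2-5(w=11)

step 1: add edge 2-4 (w=1); MST = {2-4(w=1)}
step 2: add edge 2-5 (w=11); MST = {2-4(w=1) 2-5(w=11)}
step 3: add edge 2-3 (w=14); MST = {2-3(w=14) 2-4(w=1) 2-5(w=11)}
step 4: add edge 0-4 (w=15); MST = {0-4(w=15) 2-3(w=14) 2-4(w=1) 2-5(w=11)}
step 5: add edge 0-1 (w=6); MST = {0-1(w=6) 0-4(w=15) 2-3(w=14) 2-4(w=1) 2-5(w=11)}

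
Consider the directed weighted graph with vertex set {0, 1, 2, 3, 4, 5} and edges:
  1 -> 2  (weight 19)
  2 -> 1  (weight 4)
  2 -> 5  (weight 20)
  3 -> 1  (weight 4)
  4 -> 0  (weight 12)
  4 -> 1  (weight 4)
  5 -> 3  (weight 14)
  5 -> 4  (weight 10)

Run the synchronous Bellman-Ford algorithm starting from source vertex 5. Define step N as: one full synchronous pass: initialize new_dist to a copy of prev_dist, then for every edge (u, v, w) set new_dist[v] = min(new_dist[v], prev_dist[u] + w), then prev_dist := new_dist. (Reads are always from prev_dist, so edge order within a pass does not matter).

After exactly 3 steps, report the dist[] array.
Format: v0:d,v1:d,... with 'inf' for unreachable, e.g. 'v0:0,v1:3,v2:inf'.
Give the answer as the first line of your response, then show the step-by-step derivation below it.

v0:22,v1:14,v2:33,v3:14,v4:10,v5:0

step 1: dist = v0:inf,v1:inf,v2:inf,v3:14,v4:10,v5:0
step 2: dist = v0:22,v1:14,v2:inf,v3:14,v4:10,v5:0
step 3: dist = v0:22,v1:14,v2:33,v3:14,v4:10,v5:0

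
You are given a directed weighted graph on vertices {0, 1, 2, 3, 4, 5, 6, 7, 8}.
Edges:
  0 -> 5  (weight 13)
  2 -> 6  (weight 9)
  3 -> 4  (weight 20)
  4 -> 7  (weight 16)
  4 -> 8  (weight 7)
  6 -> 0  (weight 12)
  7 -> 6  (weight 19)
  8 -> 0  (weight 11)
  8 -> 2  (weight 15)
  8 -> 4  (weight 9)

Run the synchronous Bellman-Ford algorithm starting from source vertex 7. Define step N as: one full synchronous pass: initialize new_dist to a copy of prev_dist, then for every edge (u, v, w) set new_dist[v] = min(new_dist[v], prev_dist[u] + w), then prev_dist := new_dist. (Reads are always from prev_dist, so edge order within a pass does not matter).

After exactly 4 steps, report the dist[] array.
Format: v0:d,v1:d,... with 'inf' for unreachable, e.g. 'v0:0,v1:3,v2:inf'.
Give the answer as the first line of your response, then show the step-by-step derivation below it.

v0:31,v1:inf,v2:inf,v3:inf,v4:inf,v5:44,v6:19,v7:0,v8:inf

step 1: dist = v0:inf,v1:inf,v2:inf,v3:inf,v4:inf,v5:inf,v6:19,v7:0,v8:inf
step 2: dist = v0:31,v1:inf,v2:inf,v3:inf,v4:inf,v5:inf,v6:19,v7:0,v8:inf
step 3: dist = v0:31,v1:inf,v2:inf,v3:inf,v4:inf,v5:44,v6:19,v7:0,v8:inf
step 4: dist = v0:31,v1:inf,v2:inf,v3:inf,v4:inf,v5:44,v6:19,v7:0,v8:inf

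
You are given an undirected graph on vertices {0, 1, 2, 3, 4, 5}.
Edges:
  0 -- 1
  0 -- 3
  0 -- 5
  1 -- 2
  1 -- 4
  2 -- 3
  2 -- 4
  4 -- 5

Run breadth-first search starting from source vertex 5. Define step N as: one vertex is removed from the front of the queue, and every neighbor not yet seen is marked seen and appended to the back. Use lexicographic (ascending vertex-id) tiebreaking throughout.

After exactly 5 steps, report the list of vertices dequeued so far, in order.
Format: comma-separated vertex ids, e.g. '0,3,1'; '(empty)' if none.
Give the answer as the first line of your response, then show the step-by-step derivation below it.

5,0,4,1,3

step 1: dequeue 5; queue=[0,4]; order=5
step 2: dequeue 0; queue=[4,1,3]; order=5,0
step 3: dequeue 4; queue=[1,3,2]; order=5,0,4
step 4: dequeue 1; queue=[3,2]; order=5,0,4,1
step 5: dequeue 3; queue=[2]; order=5,0,4,1,3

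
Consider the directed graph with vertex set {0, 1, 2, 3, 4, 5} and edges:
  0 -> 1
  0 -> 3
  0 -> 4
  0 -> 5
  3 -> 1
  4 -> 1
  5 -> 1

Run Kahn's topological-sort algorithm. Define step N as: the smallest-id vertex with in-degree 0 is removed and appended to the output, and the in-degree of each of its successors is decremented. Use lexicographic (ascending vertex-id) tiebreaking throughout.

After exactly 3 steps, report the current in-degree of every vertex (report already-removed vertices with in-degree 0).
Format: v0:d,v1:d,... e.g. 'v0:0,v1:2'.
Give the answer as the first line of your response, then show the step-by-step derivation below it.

v0:0,v1:2,v2:0,v3:0,v4:0,v5:0

step 1: output 0; order=[0]; indeg=(0,3,0,0,0,0)
step 2: output 2; order=[0,2]; indeg=(0,3,0,0,0,0)
step 3: output 3; order=[0,2,3]; indeg=(0,2,0,0,0,0)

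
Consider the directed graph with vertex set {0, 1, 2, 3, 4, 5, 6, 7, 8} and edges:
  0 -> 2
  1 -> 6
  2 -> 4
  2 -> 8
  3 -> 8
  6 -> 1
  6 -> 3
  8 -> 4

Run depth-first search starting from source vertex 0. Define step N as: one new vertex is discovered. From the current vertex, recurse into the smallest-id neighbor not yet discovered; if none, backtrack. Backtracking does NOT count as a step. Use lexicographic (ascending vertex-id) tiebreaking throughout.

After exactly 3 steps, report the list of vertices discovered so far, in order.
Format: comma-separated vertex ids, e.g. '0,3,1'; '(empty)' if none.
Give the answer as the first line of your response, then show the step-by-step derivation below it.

0,2,4

step 1: discover 0; path=0; order=0
step 2: discover 2; path=0>2; order=0,2
step 3: discover 4; path=0>2>4; order=0,2,4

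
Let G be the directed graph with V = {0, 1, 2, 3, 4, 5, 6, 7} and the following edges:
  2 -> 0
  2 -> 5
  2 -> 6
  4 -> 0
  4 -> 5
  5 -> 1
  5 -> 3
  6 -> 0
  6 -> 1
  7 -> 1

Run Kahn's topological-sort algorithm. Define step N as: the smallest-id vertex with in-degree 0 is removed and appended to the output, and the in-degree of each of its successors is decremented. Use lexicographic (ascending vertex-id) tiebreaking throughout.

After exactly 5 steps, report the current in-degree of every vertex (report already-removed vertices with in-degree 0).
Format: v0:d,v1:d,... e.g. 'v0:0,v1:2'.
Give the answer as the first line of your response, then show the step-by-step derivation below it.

v0:0,v1:1,v2:0,v3:0,v4:0,v5:0,v6:0,v7:0

step 1: output 2; order=[2]; indeg=(2,3,0,1,0,1,0,0)
step 2: output 4; order=[2,4]; indeg=(1,3,0,1,0,0,0,0)
step 3: output 5; order=[2,4,5]; indeg=(1,2,0,0,0,0,0,0)
step 4: output 3; order=[2,4,5,3]; indeg=(1,2,0,0,0,0,0,0)
step 5: output 6; order=[2,4,5,3,6]; indeg=(0,1,0,0,0,0,0,0)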